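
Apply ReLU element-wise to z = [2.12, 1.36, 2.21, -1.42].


ReLU(2.12) = max(0, 2.12) = 2.12
ReLU(1.36) = max(0, 1.36) = 1.36
ReLU(2.21) = max(0, 2.21) = 2.21
ReLU(-1.42) = max(0, -1.42) = 0.0
result = [2.12, 1.36, 2.21, 0.0]

[2.12, 1.36, 2.21, 0.0]


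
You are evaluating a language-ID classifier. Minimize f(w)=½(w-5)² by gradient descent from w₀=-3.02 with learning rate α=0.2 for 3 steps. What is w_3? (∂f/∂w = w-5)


step 1: grad = -3.02-5 = -8.02; w = -3.02 - 0.2·(-8.02) = -1.416
step 2: grad = -1.416-5 = -6.416; w = -1.416 - 0.2·(-6.416) = -0.1328
step 3: grad = -0.1328-5 = -5.1328; w = -0.1328 - 0.2·(-5.1328) = 0.89376

0.89376


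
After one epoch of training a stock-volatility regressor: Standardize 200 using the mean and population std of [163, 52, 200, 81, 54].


μ = 110, σ = 60.4152
z = (200 - 110)/60.4152 = 1.4897

1.4897


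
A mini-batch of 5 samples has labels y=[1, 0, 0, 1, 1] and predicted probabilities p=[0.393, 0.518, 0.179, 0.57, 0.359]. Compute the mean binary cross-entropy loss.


L[0] = -ln(0.393) = 0.9339
L[1] = -ln(1-0.518) = -ln(0.482) = 0.7298
L[2] = -ln(1-0.179) = -ln(0.821) = 0.1972
L[3] = -ln(0.57) = 0.5621
L[4] = -ln(0.359) = 1.0244
mean = (0.9339 + 0.7298 + 0.1972 + 0.5621 + 1.0244)/5 = 0.6895

0.6895


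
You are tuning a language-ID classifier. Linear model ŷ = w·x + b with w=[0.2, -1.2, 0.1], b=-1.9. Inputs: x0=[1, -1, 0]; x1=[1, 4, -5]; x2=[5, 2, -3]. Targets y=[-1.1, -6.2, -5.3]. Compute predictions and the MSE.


ŷ0 = (0.2)·(1) + (-1.2)·(-1) + (0.1)·(0) - 1.9 = -0.5
ŷ1 = (0.2)·(1) + (-1.2)·(4) + (0.1)·(-5) - 1.9 = -7.0
ŷ2 = (0.2)·(5) + (-1.2)·(2) + (0.1)·(-3) - 1.9 = -3.6
errors² = [0.36, 0.64, 2.89]
MSE = 3.8900/3 = 1.2967

1.2967


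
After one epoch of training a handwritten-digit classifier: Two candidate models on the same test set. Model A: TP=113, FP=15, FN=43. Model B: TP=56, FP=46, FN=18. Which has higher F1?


Model A: P=113/128=0.8828, R=113/156=0.7244, F1=2PR/(P+R)=2TP/(2TP+FP+FN)=226/284=0.7958
Model B: P=56/102=0.549, R=56/74=0.7568, F1=2PR/(P+R)=2TP/(2TP+FP+FN)=112/176=0.6364
0.7958 > 0.6364 → Model A

Model A


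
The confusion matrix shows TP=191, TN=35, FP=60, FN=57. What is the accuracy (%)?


Accuracy = (TP+TN)/(TP+TN+FP+FN)
= (191+35)/(343)
= 226/343 = 65.89%

65.89%


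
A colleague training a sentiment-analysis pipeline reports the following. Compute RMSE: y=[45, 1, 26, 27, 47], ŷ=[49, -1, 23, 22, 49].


MSE = 58/5 = 11.6
RMSE = √(58/5) = 3.4059

3.4059


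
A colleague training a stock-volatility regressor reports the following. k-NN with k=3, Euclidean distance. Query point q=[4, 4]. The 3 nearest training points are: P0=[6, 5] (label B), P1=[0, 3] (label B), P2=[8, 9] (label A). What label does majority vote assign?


d(q,P0) = 2.2361  (label B)
d(q,P1) = 4.1231  (label B)
d(q,P2) = 6.4031  (label A)
Votes: A=1, B=2
Majority → B

B


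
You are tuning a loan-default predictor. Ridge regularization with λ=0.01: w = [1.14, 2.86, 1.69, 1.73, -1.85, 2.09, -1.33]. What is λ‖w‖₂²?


‖w‖₂² = (1.14)² + (2.86)² + (1.69)² + (1.73)² + (-1.85)² + (2.09)² + (-1.33)²
     = 1.2996 + 8.1796 + 2.8561 + 2.9929 + 3.4225 + 4.3681 + 1.7689
     = 24.8877
λ·‖w‖₂² = 0.01·24.8877 = 0.248877

0.248877


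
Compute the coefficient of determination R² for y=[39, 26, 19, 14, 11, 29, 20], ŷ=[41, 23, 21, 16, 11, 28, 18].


ȳ = 22.5714
SS_res = Σ(y-ŷ)² = 26
SS_tot = Σ(y-ȳ)² = 549.71
R² = 1 - SS_res/SS_tot = 1 - 0.0473 = 0.9527

0.9527


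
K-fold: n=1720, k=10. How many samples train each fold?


Fold size = 1720/10 = 172
Training per fold = 1720 - 172 = 1548

1548


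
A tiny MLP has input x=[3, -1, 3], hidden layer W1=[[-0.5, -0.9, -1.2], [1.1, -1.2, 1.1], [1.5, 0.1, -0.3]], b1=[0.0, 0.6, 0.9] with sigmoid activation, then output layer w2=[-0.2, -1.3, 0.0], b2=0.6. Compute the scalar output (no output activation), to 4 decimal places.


z1[0] = (-0.5)·(3) + (-0.9)·(-1) + (-1.2)·(3) + 0.0 = -4.2
z1[1] = (1.1)·(3) + (-1.2)·(-1) + (1.1)·(3) + 0.6 = 8.4
z1[2] = (1.5)·(3) + (0.1)·(-1) + (-0.3)·(3) + 0.9 = 4.4
h = sigmoid(z1) = [0.0148, 0.9998, 0.9879]
output = (-0.2)·(0.0148) + (-1.3)·(0.9998) + (0.0)·(0.9879) + 0.6 = -0.7027

-0.7027


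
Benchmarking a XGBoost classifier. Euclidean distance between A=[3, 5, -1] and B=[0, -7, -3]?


d = √((3-0)² + (5+ 7)² + (-1+ 3)²)
  = √(9 + 144 + 4)
  = √157 = 12.53

12.53


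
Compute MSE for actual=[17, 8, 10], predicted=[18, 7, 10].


Squared errors: (17-18)²=1, (8-7)²=1, (10-10)²=0
Sum = 2
MSE = 2/3 = 2/3

2/3


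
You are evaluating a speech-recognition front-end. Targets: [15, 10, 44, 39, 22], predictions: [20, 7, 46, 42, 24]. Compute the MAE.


Absolute errors: |15-20|=5, |10-7|=3, |44-46|=2, |39-42|=3, |22-24|=2
Sum = 15
MAE = 15/5 = 3

3


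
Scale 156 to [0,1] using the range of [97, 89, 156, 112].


min=89, max=156
(156-89)/(156-89) = 67/67 = 1.0

1.0


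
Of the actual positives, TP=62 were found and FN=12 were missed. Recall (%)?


Recall = TP/(TP+FN)
= 62/(62+12)
= 62/74 = 83.78%

83.78%


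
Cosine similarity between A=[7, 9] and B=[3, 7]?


A·B = 7·3 + 9·7 = 84
‖A‖ = √130 = 11.4018, ‖B‖ = √58 = 7.6158
cos = 84/(√130·√58) = 84/√7540 = 0.9674

0.9674


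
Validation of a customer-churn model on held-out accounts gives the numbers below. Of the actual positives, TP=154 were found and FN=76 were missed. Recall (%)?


Recall = TP/(TP+FN)
= 154/(154+76)
= 154/230 = 66.96%

66.96%


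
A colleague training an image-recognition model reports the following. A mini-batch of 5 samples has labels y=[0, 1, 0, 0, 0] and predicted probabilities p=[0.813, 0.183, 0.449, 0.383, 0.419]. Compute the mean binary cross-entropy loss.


L[0] = -ln(1-0.813) = -ln(0.187) = 1.6766
L[1] = -ln(0.183) = 1.6983
L[2] = -ln(1-0.449) = -ln(0.551) = 0.596
L[3] = -ln(1-0.383) = -ln(0.617) = 0.4829
L[4] = -ln(1-0.419) = -ln(0.581) = 0.543
mean = (1.6766 + 1.6983 + 0.596 + 0.4829 + 0.543)/5 = 0.9994

0.9994


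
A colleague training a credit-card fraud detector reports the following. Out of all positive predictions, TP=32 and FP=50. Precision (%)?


Precision = TP/(TP+FP)
= 32/(32+50)
= 32/82 = 39.02%

39.02%


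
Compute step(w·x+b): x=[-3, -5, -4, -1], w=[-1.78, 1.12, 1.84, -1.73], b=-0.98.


z = (-3)·(-1.78) + (-5)·(1.12) + (-4)·(1.84) + (-1)·(-1.73) - 0.98
  = -6.87
step(z) = 0 (z<0)

0


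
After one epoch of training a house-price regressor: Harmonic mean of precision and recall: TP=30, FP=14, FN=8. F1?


Precision = 30/44 = 0.6818
Recall = 30/38 = 0.7895
F1 = 2·P·R/(P+R) = 2·TP/(2·TP+FP+FN) = 60/(60+14+8) = 60/82 = 0.7317

0.7317


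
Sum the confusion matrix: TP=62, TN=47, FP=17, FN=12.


Total = TP + TN + FP + FN
= 62 + 47 + 17 + 12
= 138
(Predicted positive: 79, predicted negative: 59)

138


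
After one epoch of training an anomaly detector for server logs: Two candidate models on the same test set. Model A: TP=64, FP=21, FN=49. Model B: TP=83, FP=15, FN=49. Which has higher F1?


Model A: P=64/85=0.7529, R=64/113=0.5664, F1=2PR/(P+R)=2TP/(2TP+FP+FN)=128/198=0.6465
Model B: P=83/98=0.8469, R=83/132=0.6288, F1=2PR/(P+R)=2TP/(2TP+FP+FN)=166/230=0.7217
0.6465 < 0.7217 → Model B

Model B


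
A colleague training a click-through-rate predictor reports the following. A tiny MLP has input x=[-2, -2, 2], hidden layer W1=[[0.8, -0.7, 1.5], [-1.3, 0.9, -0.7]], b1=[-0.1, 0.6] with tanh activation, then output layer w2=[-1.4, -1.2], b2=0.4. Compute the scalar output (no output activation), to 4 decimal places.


z1[0] = (0.8)·(-2) + (-0.7)·(-2) + (1.5)·(2) - 0.1 = 2.7
z1[1] = (-1.3)·(-2) + (0.9)·(-2) + (-0.7)·(2) + 0.6 = 0.0
h = tanh(z1) = [0.991, 0.0]
output = (-1.4)·(0.991) + (-1.2)·(0.0) + 0.4 = -0.9874

-0.9874


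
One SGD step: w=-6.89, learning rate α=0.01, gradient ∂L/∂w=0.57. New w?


w_new = w - α·∇
= -6.89 - 0.01·0.57
= -6.89 - 0.0057
= -6.8957

-6.8957


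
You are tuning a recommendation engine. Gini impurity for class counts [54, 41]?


Probabilities: [54/95, 41/95] ≈ [0.5684, 0.4316]
Σpᵢ² = (2916 + 1681)/95² = 4597/9025
Gini = 1 - Σpᵢ² = 1 - 4597/9025 = 0.4906

0.4906


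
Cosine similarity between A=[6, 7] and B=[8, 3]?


A·B = 6·8 + 7·3 = 69
‖A‖ = √85 = 9.2195, ‖B‖ = √73 = 8.544
cos = 69/(√85·√73) = 69/√6205 = 0.8759

0.8759


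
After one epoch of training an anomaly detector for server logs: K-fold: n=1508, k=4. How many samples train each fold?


Fold size = 1508/4 = 377
Training per fold = 1508 - 377 = 1131

1131


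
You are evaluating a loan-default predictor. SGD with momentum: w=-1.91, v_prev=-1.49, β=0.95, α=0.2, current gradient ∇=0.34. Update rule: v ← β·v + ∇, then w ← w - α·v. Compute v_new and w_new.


v_new = 0.95·-1.49 + 0.34 = -1.4155 + 0.34 = -1.0755
w_new = -1.91 - 0.2·-1.0755 = -1.91 + 0.2151 = -1.6949

v_new=-1.0755, w_new=-1.6949


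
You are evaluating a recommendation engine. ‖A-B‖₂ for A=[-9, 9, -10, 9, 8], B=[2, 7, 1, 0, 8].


d = √((-9-2)² + (9-7)² + (-10-1)² + (9-0)² + (8-8)²)
  = √(121 + 4 + 121 + 81 + 0)
  = √327 = 18.0831

18.0831


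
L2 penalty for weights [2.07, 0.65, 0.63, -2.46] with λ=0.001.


‖w‖₂² = (2.07)² + (0.65)² + (0.63)² + (-2.46)²
     = 4.2849 + 0.4225 + 0.3969 + 6.0516
     = 11.1559
λ·‖w‖₂² = 0.001·11.1559 = 0.011156

0.011156


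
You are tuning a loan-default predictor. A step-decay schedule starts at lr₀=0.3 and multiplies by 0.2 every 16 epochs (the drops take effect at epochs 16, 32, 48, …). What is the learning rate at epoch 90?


n_drops = ⌊90/16⌋ = 5
lr = 0.3·0.2^5 = 0.3·0.00032 = 0.000096

0.000096


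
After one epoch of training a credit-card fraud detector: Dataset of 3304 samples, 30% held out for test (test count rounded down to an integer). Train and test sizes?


Test = ⌊3304·30/100⌋ = 991
Train = 3304 - 991 = 2313

Train: 2313, Test: 991


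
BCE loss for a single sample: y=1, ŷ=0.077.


BCE = -[y·ln(p) + (1-y)·ln(1-p)]
= -1·ln(0.077) - 0
= -ln(0.077) = 2.5639

2.5639


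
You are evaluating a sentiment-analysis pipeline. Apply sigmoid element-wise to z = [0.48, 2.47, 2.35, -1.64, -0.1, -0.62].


σ(0.48) = 1/(1+e^-0.48) = 0.6177
σ(2.47) = 1/(1+e^-2.47) = 0.922
σ(2.35) = 1/(1+e^-2.35) = 0.9129
σ(-1.64) = 1/(1+e^1.64) = 0.1625
σ(-0.1) = 1/(1+e^0.1) = 0.475
σ(-0.62) = 1/(1+e^0.62) = 0.3498
result = [0.6177, 0.922, 0.9129, 0.1625, 0.475, 0.3498]

[0.6177, 0.922, 0.9129, 0.1625, 0.475, 0.3498]


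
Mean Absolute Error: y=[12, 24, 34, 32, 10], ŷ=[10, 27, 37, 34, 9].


Absolute errors: |12-10|=2, |24-27|=3, |34-37|=3, |32-34|=2, |10-9|=1
Sum = 11
MAE = 11/5 = 11/5

11/5


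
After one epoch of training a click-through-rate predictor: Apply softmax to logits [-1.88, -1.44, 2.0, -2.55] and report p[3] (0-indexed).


Exponentials: e^-1.88=0.1526, e^-1.44=0.2369, e^2.0=7.3891, e^-2.55=0.0781
Sum = 7.8567
Softmax = [0.0194, 0.0302, 0.9405, 0.0099]
p[3] = 0.0781/7.8567 = 0.0099

0.0099


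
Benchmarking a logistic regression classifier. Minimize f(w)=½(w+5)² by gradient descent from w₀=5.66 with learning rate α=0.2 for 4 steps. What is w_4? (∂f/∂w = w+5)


step 1: grad = 5.66+5 = 10.66; w = 5.66 - 0.2·(10.66) = 3.528
step 2: grad = 3.528+5 = 8.528; w = 3.528 - 0.2·(8.528) = 1.8224
step 3: grad = 1.8224+5 = 6.8224; w = 1.8224 - 0.2·(6.8224) = 0.45792
step 4: grad = 0.45792+5 = 5.45792; w = 0.45792 - 0.2·(5.45792) = -0.633664

-0.633664


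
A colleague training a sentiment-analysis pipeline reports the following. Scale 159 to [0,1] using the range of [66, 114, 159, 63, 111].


min=63, max=159
(159-63)/(159-63) = 96/96 = 1.0

1.0


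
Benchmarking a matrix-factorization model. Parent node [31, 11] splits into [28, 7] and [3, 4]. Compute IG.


Parent = [31, 11], H_parent = 0.8296
H_left = 0.7219 (n=35), H_right = 0.9852 (n=7)
H_children = (35/42)·0.7219 + (7/42)·0.9852 = 0.7658
IG = 0.8296 - 0.7658 = 0.0638

0.0638


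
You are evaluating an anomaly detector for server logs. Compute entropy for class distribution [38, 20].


Probabilities: [38/58, 20/58] ≈ [0.6552, 0.3448]
H = -((38/58)·log₂(38/58) + (20/58)·log₂(20/58))
  = 0.9294 bits

0.9294 bits


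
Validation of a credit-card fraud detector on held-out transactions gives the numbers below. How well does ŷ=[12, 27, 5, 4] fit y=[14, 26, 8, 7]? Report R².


ȳ = 13.75
SS_res = Σ(y-ŷ)² = 23
SS_tot = Σ(y-ȳ)² = 228.75
R² = 1 - SS_res/SS_tot = 1 - 0.1005 = 0.8995

0.8995


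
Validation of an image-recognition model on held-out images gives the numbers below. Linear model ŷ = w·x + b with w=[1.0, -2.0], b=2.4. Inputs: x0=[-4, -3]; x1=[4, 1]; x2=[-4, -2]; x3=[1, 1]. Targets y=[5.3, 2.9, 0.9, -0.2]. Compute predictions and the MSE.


ŷ0 = (1.0)·(-4) + (-2.0)·(-3) + 2.4 = 4.4
ŷ1 = (1.0)·(4) + (-2.0)·(1) + 2.4 = 4.4
ŷ2 = (1.0)·(-4) + (-2.0)·(-2) + 2.4 = 2.4
ŷ3 = (1.0)·(1) + (-2.0)·(1) + 2.4 = 1.4
errors² = [0.81, 2.25, 2.25, 2.56]
MSE = 7.8700/4 = 1.9675

1.9675


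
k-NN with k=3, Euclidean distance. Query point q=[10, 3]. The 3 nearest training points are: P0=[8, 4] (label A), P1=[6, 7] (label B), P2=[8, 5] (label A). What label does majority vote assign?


d(q,P0) = 2.2361  (label A)
d(q,P1) = 5.6569  (label B)
d(q,P2) = 2.8284  (label A)
Votes: A=2, B=1
Majority → A

A


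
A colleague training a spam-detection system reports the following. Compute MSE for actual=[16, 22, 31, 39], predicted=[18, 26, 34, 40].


Squared errors: (16-18)²=4, (22-26)²=16, (31-34)²=9, (39-40)²=1
Sum = 30
MSE = 30/4 = 15/2

15/2


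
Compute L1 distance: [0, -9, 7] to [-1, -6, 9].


d = |0+ 1| + |-9+ 6| + |7-9|
  = 1 + 3 + 2
  = 6

6


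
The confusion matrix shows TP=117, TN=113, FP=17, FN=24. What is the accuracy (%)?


Accuracy = (TP+TN)/(TP+TN+FP+FN)
= (117+113)/(271)
= 230/271 = 84.87%

84.87%


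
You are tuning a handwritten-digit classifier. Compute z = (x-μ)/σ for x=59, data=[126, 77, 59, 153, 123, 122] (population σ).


μ = 110, σ = 31.9061
z = (59 - 110)/31.9061 = -1.5984

-1.5984


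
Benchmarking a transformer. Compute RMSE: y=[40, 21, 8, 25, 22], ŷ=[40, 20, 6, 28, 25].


MSE = 23/5 = 4.6
RMSE = √(23/5) = 2.1448

2.1448


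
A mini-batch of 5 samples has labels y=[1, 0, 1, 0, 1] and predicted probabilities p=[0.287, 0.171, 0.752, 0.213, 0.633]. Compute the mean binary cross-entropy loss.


L[0] = -ln(0.287) = 1.2483
L[1] = -ln(1-0.171) = -ln(0.829) = 0.1875
L[2] = -ln(0.752) = 0.285
L[3] = -ln(1-0.213) = -ln(0.787) = 0.2395
L[4] = -ln(0.633) = 0.4573
mean = (1.2483 + 0.1875 + 0.285 + 0.2395 + 0.4573)/5 = 0.4835

0.4835


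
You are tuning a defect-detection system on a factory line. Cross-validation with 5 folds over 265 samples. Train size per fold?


Fold size = 265/5 = 53
Training per fold = 265 - 53 = 212

212


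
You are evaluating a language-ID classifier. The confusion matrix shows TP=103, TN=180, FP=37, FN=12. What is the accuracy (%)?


Accuracy = (TP+TN)/(TP+TN+FP+FN)
= (103+180)/(332)
= 283/332 = 85.24%

85.24%


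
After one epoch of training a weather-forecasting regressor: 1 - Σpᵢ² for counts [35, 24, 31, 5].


Probabilities: [35/95, 24/95, 31/95, 5/95] ≈ [0.3684, 0.2526, 0.3263, 0.0526]
Σpᵢ² = (1225 + 576 + 961 + 25)/95² = 2787/9025
Gini = 1 - Σpᵢ² = 1 - 2787/9025 = 0.6912

0.6912


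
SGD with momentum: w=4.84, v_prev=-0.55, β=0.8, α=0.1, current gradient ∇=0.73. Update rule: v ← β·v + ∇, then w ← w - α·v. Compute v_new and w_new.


v_new = 0.8·-0.55 + 0.73 = -0.44 + 0.73 = 0.29
w_new = 4.84 - 0.1·0.29 = 4.84 - 0.029 = 4.811

v_new=0.29, w_new=4.811


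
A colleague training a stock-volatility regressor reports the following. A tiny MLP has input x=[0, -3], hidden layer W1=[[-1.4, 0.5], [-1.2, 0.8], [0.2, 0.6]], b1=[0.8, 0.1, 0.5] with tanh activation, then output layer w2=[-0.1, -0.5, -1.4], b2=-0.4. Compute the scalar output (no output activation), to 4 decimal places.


z1[0] = (-1.4)·(0) + (0.5)·(-3) + 0.8 = -0.7
z1[1] = (-1.2)·(0) + (0.8)·(-3) + 0.1 = -2.3
z1[2] = (0.2)·(0) + (0.6)·(-3) + 0.5 = -1.3
h = tanh(z1) = [-0.6044, -0.9801, -0.8617]
output = (-0.1)·(-0.6044) + (-0.5)·(-0.9801) + (-1.4)·(-0.8617) - 0.4 = 1.3569

1.3569


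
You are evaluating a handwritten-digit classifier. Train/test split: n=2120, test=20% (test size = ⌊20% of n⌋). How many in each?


Test = ⌊2120·20/100⌋ = 424
Train = 2120 - 424 = 1696

Train: 1696, Test: 424


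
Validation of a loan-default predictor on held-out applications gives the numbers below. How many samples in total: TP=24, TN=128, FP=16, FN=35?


Total = TP + TN + FP + FN
= 24 + 128 + 16 + 35
= 203
(Predicted positive: 40, predicted negative: 163)

203


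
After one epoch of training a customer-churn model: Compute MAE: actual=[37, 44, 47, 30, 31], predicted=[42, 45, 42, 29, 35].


Absolute errors: |37-42|=5, |44-45|=1, |47-42|=5, |30-29|=1, |31-35|=4
Sum = 16
MAE = 16/5 = 16/5

16/5


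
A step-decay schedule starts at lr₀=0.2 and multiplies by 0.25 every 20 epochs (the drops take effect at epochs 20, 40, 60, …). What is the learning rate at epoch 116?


n_drops = ⌊116/20⌋ = 5
lr = 0.2·0.25^5 = 0.2·0.0009765625 = 0.0001953125

0.0001953125


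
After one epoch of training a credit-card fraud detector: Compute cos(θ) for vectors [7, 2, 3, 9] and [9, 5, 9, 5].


A·B = 7·9 + 2·5 + 3·9 + 9·5 = 145
‖A‖ = √143 = 11.9583, ‖B‖ = √212 = 14.5602
cos = 145/(√143·√212) = 145/√30316 = 0.8328

0.8328


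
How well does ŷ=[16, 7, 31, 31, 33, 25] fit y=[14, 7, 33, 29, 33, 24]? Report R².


ȳ = 23.3333
SS_res = Σ(y-ŷ)² = 13
SS_tot = Σ(y-ȳ)² = 573.33
R² = 1 - SS_res/SS_tot = 1 - 0.0227 = 0.9773

0.9773


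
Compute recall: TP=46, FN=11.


Recall = TP/(TP+FN)
= 46/(46+11)
= 46/57 = 80.7%

80.7%


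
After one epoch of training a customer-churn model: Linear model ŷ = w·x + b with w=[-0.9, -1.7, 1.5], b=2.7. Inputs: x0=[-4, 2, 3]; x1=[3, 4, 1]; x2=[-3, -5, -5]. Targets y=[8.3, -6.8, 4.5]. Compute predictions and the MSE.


ŷ0 = (-0.9)·(-4) + (-1.7)·(2) + (1.5)·(3) + 2.7 = 7.4
ŷ1 = (-0.9)·(3) + (-1.7)·(4) + (1.5)·(1) + 2.7 = -5.3
ŷ2 = (-0.9)·(-3) + (-1.7)·(-5) + (1.5)·(-5) + 2.7 = 6.4
errors² = [0.81, 2.25, 3.61]
MSE = 6.6700/3 = 2.2233

2.2233


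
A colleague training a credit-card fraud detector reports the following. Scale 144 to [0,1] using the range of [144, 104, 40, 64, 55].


min=40, max=144
(144-40)/(144-40) = 104/104 = 1.0

1.0


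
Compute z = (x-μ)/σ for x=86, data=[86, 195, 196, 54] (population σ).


μ = 132.75, σ = 63.7627
z = (86 - 132.75)/63.7627 = -0.7332

-0.7332


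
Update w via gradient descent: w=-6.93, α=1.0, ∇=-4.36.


w_new = w - α·∇
= -6.93 - 1.0·-4.36
= -6.93 + 4.36
= -2.57

-2.57


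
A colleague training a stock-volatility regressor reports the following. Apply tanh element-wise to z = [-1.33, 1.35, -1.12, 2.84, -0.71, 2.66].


tanh(-1.33) = -0.8692
tanh(1.35) = 0.8741
tanh(-1.12) = -0.8076
tanh(2.84) = 0.9932
tanh(-0.71) = -0.6107
tanh(2.66) = 0.9903
result = [-0.8692, 0.8741, -0.8076, 0.9932, -0.6107, 0.9903]

[-0.8692, 0.8741, -0.8076, 0.9932, -0.6107, 0.9903]


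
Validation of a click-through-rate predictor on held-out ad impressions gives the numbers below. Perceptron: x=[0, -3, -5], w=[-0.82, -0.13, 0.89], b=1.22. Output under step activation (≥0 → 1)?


z = (0)·(-0.82) + (-3)·(-0.13) + (-5)·(0.89) + 1.22
  = -2.84
step(z) = 0 (z<0)

0


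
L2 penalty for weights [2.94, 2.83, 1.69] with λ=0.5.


‖w‖₂² = (2.94)² + (2.83)² + (1.69)²
     = 8.6436 + 8.0089 + 2.8561
     = 19.5086
λ·‖w‖₂² = 0.5·19.5086 = 9.7543

9.7543


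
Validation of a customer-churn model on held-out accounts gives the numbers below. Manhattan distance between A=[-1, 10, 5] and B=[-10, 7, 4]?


d = |-1+ 10| + |10-7| + |5-4|
  = 9 + 3 + 1
  = 13

13


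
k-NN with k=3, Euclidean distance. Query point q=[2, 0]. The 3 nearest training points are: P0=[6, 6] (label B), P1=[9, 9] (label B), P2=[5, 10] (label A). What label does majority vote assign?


d(q,P0) = 7.2111  (label B)
d(q,P1) = 11.4018  (label B)
d(q,P2) = 10.4403  (label A)
Votes: A=1, B=2
Majority → B

B


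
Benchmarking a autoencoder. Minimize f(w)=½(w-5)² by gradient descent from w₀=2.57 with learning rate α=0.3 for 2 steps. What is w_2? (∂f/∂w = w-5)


step 1: grad = 2.57-5 = -2.43; w = 2.57 - 0.3·(-2.43) = 3.299
step 2: grad = 3.299-5 = -1.701; w = 3.299 - 0.3·(-1.701) = 3.8093

3.8093


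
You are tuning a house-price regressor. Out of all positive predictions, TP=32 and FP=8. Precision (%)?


Precision = TP/(TP+FP)
= 32/(32+8)
= 32/40 = 80.0%

80.0%


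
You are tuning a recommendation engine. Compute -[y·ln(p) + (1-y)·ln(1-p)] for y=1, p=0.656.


BCE = -[y·ln(p) + (1-y)·ln(1-p)]
= -1·ln(0.656) - 0
= -ln(0.656) = 0.4216

0.4216


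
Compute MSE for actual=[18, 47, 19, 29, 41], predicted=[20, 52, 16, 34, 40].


Squared errors: (18-20)²=4, (47-52)²=25, (19-16)²=9, (29-34)²=25, (41-40)²=1
Sum = 64
MSE = 64/5 = 64/5

64/5


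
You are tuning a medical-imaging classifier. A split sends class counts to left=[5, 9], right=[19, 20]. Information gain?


Parent = [24, 29], H_parent = 0.9936
H_left = 0.9403 (n=14), H_right = 0.9995 (n=39)
H_children = (14/53)·0.9403 + (39/53)·0.9995 = 0.9839
IG = 0.9936 - 0.9839 = 0.0097

0.0097


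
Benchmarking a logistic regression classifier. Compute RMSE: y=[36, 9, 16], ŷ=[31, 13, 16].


MSE = 41/3 = 13.6667
RMSE = √(41/3) = 3.6968

3.6968


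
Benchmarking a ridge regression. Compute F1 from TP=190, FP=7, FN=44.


Precision = 190/197 = 0.9645
Recall = 190/234 = 0.812
F1 = 2·P·R/(P+R) = 2·TP/(2·TP+FP+FN) = 380/(380+7+44) = 380/431 = 0.8817

0.8817


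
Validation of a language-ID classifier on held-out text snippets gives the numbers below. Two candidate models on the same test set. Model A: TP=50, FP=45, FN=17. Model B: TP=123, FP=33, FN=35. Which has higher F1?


Model A: P=50/95=0.5263, R=50/67=0.7463, F1=2PR/(P+R)=2TP/(2TP+FP+FN)=100/162=0.6173
Model B: P=123/156=0.7885, R=123/158=0.7785, F1=2PR/(P+R)=2TP/(2TP+FP+FN)=246/314=0.7834
0.6173 < 0.7834 → Model B

Model B


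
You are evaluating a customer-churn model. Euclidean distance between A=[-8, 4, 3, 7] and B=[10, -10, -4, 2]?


d = √((-8-10)² + (4+ 10)² + (3+ 4)² + (7-2)²)
  = √(324 + 196 + 49 + 25)
  = √594 = 24.3721

24.3721


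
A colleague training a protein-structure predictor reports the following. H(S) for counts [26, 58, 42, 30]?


Probabilities: [26/156, 58/156, 42/156, 30/156] ≈ [0.1667, 0.3718, 0.2692, 0.1923]
H = -((26/156)·log₂(26/156) + (58/156)·log₂(58/156) + (42/156)·log₂(42/156) + (30/156)·log₂(30/156))
  = 1.9286 bits

1.9286 bits


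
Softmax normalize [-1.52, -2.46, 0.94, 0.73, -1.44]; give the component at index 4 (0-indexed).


Exponentials: e^-1.52=0.2187, e^-2.46=0.0854, e^0.94=2.56, e^0.73=2.0751, e^-1.44=0.2369
Sum = 5.1761
Softmax = [0.0423, 0.0165, 0.4946, 0.4009, 0.0458]
p[4] = 0.2369/5.1761 = 0.0458

0.0458


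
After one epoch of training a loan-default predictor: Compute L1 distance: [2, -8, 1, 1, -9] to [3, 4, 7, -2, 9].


d = |2-3| + |-8-4| + |1-7| + |1+ 2| + |-9-9|
  = 1 + 12 + 6 + 3 + 18
  = 40

40


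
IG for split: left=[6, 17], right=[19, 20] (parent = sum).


Parent = [25, 37], H_parent = 0.9728
H_left = 0.8281 (n=23), H_right = 0.9995 (n=39)
H_children = (23/62)·0.8281 + (39/62)·0.9995 = 0.9359
IG = 0.9728 - 0.9359 = 0.0369

0.0369


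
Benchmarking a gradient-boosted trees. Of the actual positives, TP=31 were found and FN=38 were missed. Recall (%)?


Recall = TP/(TP+FN)
= 31/(31+38)
= 31/69 = 44.93%

44.93%


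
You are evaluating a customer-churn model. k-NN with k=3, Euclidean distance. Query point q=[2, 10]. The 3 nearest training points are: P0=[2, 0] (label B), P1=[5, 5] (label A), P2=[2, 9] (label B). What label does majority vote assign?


d(q,P0) = 10.0  (label B)
d(q,P1) = 5.831  (label A)
d(q,P2) = 1.0  (label B)
Votes: A=1, B=2
Majority → B

B


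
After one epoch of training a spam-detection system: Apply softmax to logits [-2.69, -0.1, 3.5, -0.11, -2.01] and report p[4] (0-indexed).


Exponentials: e^-2.69=0.0679, e^-0.1=0.9048, e^3.5=33.1155, e^-0.11=0.8958, e^-2.01=0.134
Sum = 35.118
Softmax = [0.0019, 0.0258, 0.943, 0.0255, 0.0038]
p[4] = 0.134/35.118 = 0.0038

0.0038


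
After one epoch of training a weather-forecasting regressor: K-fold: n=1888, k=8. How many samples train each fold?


Fold size = 1888/8 = 236
Training per fold = 1888 - 236 = 1652

1652


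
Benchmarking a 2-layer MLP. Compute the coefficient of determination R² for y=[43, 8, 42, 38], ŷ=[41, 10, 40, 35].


ȳ = 32.75
SS_res = Σ(y-ŷ)² = 21
SS_tot = Σ(y-ȳ)² = 830.75
R² = 1 - SS_res/SS_tot = 1 - 0.0253 = 0.9747

0.9747


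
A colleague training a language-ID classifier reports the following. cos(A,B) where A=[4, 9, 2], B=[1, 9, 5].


A·B = 4·1 + 9·9 + 2·5 = 95
‖A‖ = √101 = 10.0499, ‖B‖ = √107 = 10.3441
cos = 95/(√101·√107) = 95/√10807 = 0.9138

0.9138


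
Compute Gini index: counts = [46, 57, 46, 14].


Probabilities: [46/163, 57/163, 46/163, 14/163] ≈ [0.2822, 0.3497, 0.2822, 0.0859]
Σpᵢ² = (2116 + 3249 + 2116 + 196)/163² = 7677/26569
Gini = 1 - Σpᵢ² = 1 - 7677/26569 = 0.7111

0.7111


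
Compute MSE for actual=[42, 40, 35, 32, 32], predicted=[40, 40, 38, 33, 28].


Squared errors: (42-40)²=4, (40-40)²=0, (35-38)²=9, (32-33)²=1, (32-28)²=16
Sum = 30
MSE = 30/5 = 6

6


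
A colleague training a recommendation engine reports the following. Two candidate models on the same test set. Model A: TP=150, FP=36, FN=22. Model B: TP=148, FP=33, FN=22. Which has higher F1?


Model A: P=150/186=0.8065, R=150/172=0.8721, F1=2PR/(P+R)=2TP/(2TP+FP+FN)=300/358=0.838
Model B: P=148/181=0.8177, R=148/170=0.8706, F1=2PR/(P+R)=2TP/(2TP+FP+FN)=296/351=0.8433
0.838 < 0.8433 → Model B

Model B


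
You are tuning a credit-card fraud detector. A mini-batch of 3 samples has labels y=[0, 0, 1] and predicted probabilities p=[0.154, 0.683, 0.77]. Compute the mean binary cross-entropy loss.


L[0] = -ln(1-0.154) = -ln(0.846) = 0.1672
L[1] = -ln(1-0.683) = -ln(0.317) = 1.1489
L[2] = -ln(0.77) = 0.2614
mean = (0.1672 + 1.1489 + 0.2614)/3 = 0.5258

0.5258


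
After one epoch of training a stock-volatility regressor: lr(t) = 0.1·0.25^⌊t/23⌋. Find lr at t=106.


n_drops = ⌊106/23⌋ = 4
lr = 0.1·0.25^4 = 0.1·0.00390625 = 0.000390625

0.000390625


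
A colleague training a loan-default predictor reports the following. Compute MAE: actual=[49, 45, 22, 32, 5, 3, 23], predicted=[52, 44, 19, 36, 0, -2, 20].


Absolute errors: |49-52|=3, |45-44|=1, |22-19|=3, |32-36|=4, |5-0|=5, |3+ 2|=5, |23-20|=3
Sum = 24
MAE = 24/7 = 24/7

24/7


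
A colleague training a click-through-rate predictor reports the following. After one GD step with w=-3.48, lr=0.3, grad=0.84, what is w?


w_new = w - α·∇
= -3.48 - 0.3·0.84
= -3.48 - 0.252
= -3.732

-3.732


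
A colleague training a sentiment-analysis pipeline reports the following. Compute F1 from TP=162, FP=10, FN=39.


Precision = 162/172 = 0.9419
Recall = 162/201 = 0.806
F1 = 2·P·R/(P+R) = 2·TP/(2·TP+FP+FN) = 324/(324+10+39) = 324/373 = 0.8686

0.8686


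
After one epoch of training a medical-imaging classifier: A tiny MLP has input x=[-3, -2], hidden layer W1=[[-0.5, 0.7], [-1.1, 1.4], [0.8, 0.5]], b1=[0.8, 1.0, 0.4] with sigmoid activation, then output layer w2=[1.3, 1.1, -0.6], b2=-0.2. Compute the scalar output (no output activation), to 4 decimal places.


z1[0] = (-0.5)·(-3) + (0.7)·(-2) + 0.8 = 0.9
z1[1] = (-1.1)·(-3) + (1.4)·(-2) + 1.0 = 1.5
z1[2] = (0.8)·(-3) + (0.5)·(-2) + 0.4 = -3.0
h = sigmoid(z1) = [0.7109, 0.8176, 0.0474]
output = (1.3)·(0.7109) + (1.1)·(0.8176) + (-0.6)·(0.0474) - 0.2 = 1.5951

1.5951


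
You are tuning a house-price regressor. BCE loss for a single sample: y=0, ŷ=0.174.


BCE = -[y·ln(p) + (1-y)·ln(1-p)]
= -0 - 1·ln(1-0.174)
= -ln(0.826) = 0.1912

0.1912


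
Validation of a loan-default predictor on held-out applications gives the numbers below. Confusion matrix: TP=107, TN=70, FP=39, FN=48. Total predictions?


Total = TP + TN + FP + FN
= 107 + 70 + 39 + 48
= 264
(Predicted positive: 146, predicted negative: 118)

264


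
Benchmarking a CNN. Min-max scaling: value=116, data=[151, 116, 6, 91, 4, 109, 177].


min=4, max=177
(116-4)/(177-4) = 112/173 = 0.6474

0.6474


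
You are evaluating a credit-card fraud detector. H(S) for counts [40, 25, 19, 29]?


Probabilities: [40/113, 25/113, 19/113, 29/113] ≈ [0.354, 0.2212, 0.1681, 0.2566]
H = -((40/113)·log₂(40/113) + (25/113)·log₂(25/113) + (19/113)·log₂(19/113) + (29/113)·log₂(29/113))
  = 1.9479 bits

1.9479 bits


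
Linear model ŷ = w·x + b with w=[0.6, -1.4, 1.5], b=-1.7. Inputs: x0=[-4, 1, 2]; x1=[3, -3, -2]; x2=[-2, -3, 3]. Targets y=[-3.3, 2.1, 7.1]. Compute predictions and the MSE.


ŷ0 = (0.6)·(-4) + (-1.4)·(1) + (1.5)·(2) - 1.7 = -2.5
ŷ1 = (0.6)·(3) + (-1.4)·(-3) + (1.5)·(-2) - 1.7 = 1.3
ŷ2 = (0.6)·(-2) + (-1.4)·(-3) + (1.5)·(3) - 1.7 = 5.8
errors² = [0.64, 0.64, 1.69]
MSE = 2.9700/3 = 0.99

0.99


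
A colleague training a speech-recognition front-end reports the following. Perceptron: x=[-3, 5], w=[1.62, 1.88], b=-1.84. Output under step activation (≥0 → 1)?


z = (-3)·(1.62) + (5)·(1.88) - 1.84
  = 2.7
step(z) = 1 (z≥0)

1


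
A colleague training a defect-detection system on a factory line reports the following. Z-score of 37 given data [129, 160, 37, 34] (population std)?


μ = 90, σ = 55.6013
z = (37 - 90)/55.6013 = -0.9532

-0.9532


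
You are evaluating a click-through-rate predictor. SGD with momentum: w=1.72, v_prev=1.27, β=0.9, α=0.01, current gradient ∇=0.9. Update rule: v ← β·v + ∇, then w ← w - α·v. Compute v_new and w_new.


v_new = 0.9·1.27 + 0.9 = 1.143 + 0.9 = 2.043
w_new = 1.72 - 0.01·2.043 = 1.72 - 0.02043 = 1.69957

v_new=2.043, w_new=1.69957


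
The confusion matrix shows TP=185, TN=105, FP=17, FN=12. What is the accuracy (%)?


Accuracy = (TP+TN)/(TP+TN+FP+FN)
= (185+105)/(319)
= 290/319 = 90.91%

90.91%


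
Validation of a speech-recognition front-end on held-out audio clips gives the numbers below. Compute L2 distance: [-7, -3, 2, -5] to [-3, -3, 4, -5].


d = √((-7+ 3)² + (-3+ 3)² + (2-4)² + (-5+ 5)²)
  = √(16 + 0 + 4 + 0)
  = √20 = 4.4721

4.4721


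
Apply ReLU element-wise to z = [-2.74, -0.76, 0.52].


ReLU(-2.74) = max(0, -2.74) = 0.0
ReLU(-0.76) = max(0, -0.76) = 0.0
ReLU(0.52) = max(0, 0.52) = 0.52
result = [0.0, 0.0, 0.52]

[0.0, 0.0, 0.52]


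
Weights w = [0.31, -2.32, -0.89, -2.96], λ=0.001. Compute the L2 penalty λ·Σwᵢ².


‖w‖₂² = (0.31)² + (-2.32)² + (-0.89)² + (-2.96)²
     = 0.0961 + 5.3824 + 0.7921 + 8.7616
     = 15.0322
λ·‖w‖₂² = 0.001·15.0322 = 0.015032

0.015032


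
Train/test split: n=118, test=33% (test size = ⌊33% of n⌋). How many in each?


Test = ⌊118·33/100⌋ = 38
Train = 118 - 38 = 80

Train: 80, Test: 38


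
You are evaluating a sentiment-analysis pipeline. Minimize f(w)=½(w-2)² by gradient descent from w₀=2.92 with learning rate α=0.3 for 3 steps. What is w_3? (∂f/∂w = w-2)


step 1: grad = 2.92-2 = 0.92; w = 2.92 - 0.3·(0.92) = 2.644
step 2: grad = 2.644-2 = 0.644; w = 2.644 - 0.3·(0.644) = 2.4508
step 3: grad = 2.4508-2 = 0.4508; w = 2.4508 - 0.3·(0.4508) = 2.31556

2.31556


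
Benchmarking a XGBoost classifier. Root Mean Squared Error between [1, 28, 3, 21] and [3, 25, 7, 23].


MSE = 33/4 = 8.25
RMSE = √(33/4) = 2.8723

2.8723


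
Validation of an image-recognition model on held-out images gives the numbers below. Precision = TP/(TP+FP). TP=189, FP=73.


Precision = TP/(TP+FP)
= 189/(189+73)
= 189/262 = 72.14%

72.14%


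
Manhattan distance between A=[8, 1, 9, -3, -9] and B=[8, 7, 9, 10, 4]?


d = |8-8| + |1-7| + |9-9| + |-3-10| + |-9-4|
  = 0 + 6 + 0 + 13 + 13
  = 32

32


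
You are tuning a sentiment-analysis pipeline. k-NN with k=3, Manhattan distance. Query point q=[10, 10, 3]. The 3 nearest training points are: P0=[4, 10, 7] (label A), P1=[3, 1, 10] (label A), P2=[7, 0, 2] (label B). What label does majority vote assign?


d(q,P0) = 10  (label A)
d(q,P1) = 23  (label A)
d(q,P2) = 14  (label B)
Votes: A=2, B=1
Majority → A

A


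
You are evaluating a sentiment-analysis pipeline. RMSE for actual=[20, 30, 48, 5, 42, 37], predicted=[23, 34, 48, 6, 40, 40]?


MSE = 39/6 = 6.5
RMSE = √(39/6) = 2.5495

2.5495


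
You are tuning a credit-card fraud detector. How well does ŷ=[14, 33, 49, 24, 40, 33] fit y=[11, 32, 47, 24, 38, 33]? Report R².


ȳ = 30.8333
SS_res = Σ(y-ŷ)² = 18
SS_tot = Σ(y-ȳ)² = 758.83
R² = 1 - SS_res/SS_tot = 1 - 0.0237 = 0.9763

0.9763


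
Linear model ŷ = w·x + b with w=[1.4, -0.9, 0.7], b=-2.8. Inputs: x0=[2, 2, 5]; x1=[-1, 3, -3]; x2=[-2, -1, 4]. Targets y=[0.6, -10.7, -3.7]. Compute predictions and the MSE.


ŷ0 = (1.4)·(2) + (-0.9)·(2) + (0.7)·(5) - 2.8 = 1.7
ŷ1 = (1.4)·(-1) + (-0.9)·(3) + (0.7)·(-3) - 2.8 = -9.0
ŷ2 = (1.4)·(-2) + (-0.9)·(-1) + (0.7)·(4) - 2.8 = -1.9
errors² = [1.21, 2.89, 3.24]
MSE = 7.3400/3 = 2.4467

2.4467


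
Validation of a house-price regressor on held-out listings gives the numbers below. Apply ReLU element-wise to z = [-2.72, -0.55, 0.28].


ReLU(-2.72) = max(0, -2.72) = 0.0
ReLU(-0.55) = max(0, -0.55) = 0.0
ReLU(0.28) = max(0, 0.28) = 0.28
result = [0.0, 0.0, 0.28]

[0.0, 0.0, 0.28]


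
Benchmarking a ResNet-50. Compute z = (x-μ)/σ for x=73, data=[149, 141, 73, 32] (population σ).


μ = 98.75, σ = 48.5509
z = (73 - 98.75)/48.5509 = -0.5304

-0.5304


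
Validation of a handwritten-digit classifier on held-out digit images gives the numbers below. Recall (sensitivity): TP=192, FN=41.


Recall = TP/(TP+FN)
= 192/(192+41)
= 192/233 = 82.4%

82.4%


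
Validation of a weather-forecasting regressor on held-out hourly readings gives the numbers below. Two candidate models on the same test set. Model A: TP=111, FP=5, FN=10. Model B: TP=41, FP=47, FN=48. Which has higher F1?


Model A: P=111/116=0.9569, R=111/121=0.9174, F1=2PR/(P+R)=2TP/(2TP+FP+FN)=222/237=0.9367
Model B: P=41/88=0.4659, R=41/89=0.4607, F1=2PR/(P+R)=2TP/(2TP+FP+FN)=82/177=0.4633
0.9367 > 0.4633 → Model A

Model A


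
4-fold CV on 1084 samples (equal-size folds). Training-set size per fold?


Fold size = 1084/4 = 271
Training per fold = 1084 - 271 = 813

813


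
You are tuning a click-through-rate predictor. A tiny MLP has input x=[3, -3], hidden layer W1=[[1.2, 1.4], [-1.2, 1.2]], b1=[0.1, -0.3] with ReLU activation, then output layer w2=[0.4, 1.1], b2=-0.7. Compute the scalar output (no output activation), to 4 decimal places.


z1[0] = (1.2)·(3) + (1.4)·(-3) + 0.1 = -0.5
z1[1] = (-1.2)·(3) + (1.2)·(-3) - 0.3 = -7.5
h = ReLU(z1) = [0.0, 0.0]
output = (0.4)·(0.0) + (1.1)·(0.0) - 0.7 = -0.7

-0.7


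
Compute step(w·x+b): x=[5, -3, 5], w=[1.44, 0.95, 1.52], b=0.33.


z = (5)·(1.44) + (-3)·(0.95) + (5)·(1.52) + 0.33
  = 12.28
step(z) = 1 (z≥0)

1


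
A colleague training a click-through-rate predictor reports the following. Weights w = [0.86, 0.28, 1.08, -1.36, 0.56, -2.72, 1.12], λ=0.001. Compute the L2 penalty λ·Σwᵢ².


‖w‖₂² = (0.86)² + (0.28)² + (1.08)² + (-1.36)² + (0.56)² + (-2.72)² + (1.12)²
     = 0.7396 + 0.0784 + 1.1664 + 1.8496 + 0.3136 + 7.3984 + 1.2544
     = 12.8004
λ·‖w‖₂² = 0.001·12.8004 = 0.0128

0.0128


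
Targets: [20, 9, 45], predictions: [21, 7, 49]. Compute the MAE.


Absolute errors: |20-21|=1, |9-7|=2, |45-49|=4
Sum = 7
MAE = 7/3 = 7/3

7/3


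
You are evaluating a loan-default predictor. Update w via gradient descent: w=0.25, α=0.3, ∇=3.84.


w_new = w - α·∇
= 0.25 - 0.3·3.84
= 0.25 - 1.152
= -0.902

-0.902


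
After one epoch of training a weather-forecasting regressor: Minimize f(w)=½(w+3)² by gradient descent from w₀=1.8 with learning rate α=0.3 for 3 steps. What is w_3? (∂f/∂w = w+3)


step 1: grad = 1.8+3 = 4.8; w = 1.8 - 0.3·(4.8) = 0.36
step 2: grad = 0.36+3 = 3.36; w = 0.36 - 0.3·(3.36) = -0.648
step 3: grad = -0.648+3 = 2.352; w = -0.648 - 0.3·(2.352) = -1.3536

-1.3536


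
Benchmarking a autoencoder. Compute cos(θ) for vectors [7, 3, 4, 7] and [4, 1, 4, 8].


A·B = 7·4 + 3·1 + 4·4 + 7·8 = 103
‖A‖ = √123 = 11.0905, ‖B‖ = √97 = 9.8489
cos = 103/(√123·√97) = 103/√11931 = 0.943

0.943


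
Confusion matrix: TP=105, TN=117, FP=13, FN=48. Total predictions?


Total = TP + TN + FP + FN
= 105 + 117 + 13 + 48
= 283
(Predicted positive: 118, predicted negative: 165)

283


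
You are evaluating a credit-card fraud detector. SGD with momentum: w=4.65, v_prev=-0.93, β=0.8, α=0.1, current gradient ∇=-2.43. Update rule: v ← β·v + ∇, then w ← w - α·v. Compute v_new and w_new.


v_new = 0.8·-0.93 - 2.43 = -0.744 - 2.43 = -3.174
w_new = 4.65 - 0.1·-3.174 = 4.65 + 0.3174 = 4.9674

v_new=-3.174, w_new=4.9674


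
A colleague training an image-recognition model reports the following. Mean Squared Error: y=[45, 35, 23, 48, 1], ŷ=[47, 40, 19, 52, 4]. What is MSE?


Squared errors: (45-47)²=4, (35-40)²=25, (23-19)²=16, (48-52)²=16, (1-4)²=9
Sum = 70
MSE = 70/5 = 14

14


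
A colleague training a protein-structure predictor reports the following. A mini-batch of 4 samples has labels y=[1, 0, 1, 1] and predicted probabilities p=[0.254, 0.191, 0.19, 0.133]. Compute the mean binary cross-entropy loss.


L[0] = -ln(0.254) = 1.3704
L[1] = -ln(1-0.191) = -ln(0.809) = 0.212
L[2] = -ln(0.19) = 1.6607
L[3] = -ln(0.133) = 2.0174
mean = (1.3704 + 0.212 + 1.6607 + 2.0174)/4 = 1.3151

1.3151


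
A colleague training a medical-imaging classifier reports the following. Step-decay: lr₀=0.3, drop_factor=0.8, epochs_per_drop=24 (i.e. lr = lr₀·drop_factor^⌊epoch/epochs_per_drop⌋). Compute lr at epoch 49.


n_drops = ⌊49/24⌋ = 2
lr = 0.3·0.8^2 = 0.3·0.64 = 0.192

0.192


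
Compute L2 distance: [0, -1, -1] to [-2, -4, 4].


d = √((0+ 2)² + (-1+ 4)² + (-1-4)²)
  = √(4 + 9 + 25)
  = √38 = 6.1644

6.1644


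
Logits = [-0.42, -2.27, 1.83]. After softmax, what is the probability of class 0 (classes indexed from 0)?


Exponentials: e^-0.42=0.657, e^-2.27=0.1033, e^1.83=6.2339
Sum = 6.9942
Softmax = [0.0939, 0.0148, 0.8913]
p[0] = 0.657/6.9942 = 0.0939

0.0939


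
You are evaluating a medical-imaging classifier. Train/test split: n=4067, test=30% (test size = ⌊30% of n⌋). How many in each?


Test = ⌊4067·30/100⌋ = 1220
Train = 4067 - 1220 = 2847

Train: 2847, Test: 1220


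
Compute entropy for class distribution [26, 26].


Probabilities: [26/52, 26/52] ≈ [0.5, 0.5]
H = -((26/52)·log₂(26/52) + (26/52)·log₂(26/52))
  = 1.0 bits

1.0 bits


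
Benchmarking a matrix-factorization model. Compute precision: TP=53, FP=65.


Precision = TP/(TP+FP)
= 53/(53+65)
= 53/118 = 44.92%

44.92%


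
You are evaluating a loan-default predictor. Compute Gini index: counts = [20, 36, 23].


Probabilities: [20/79, 36/79, 23/79] ≈ [0.2532, 0.4557, 0.2911]
Σpᵢ² = (400 + 1296 + 529)/79² = 2225/6241
Gini = 1 - Σpᵢ² = 1 - 2225/6241 = 0.6435

0.6435


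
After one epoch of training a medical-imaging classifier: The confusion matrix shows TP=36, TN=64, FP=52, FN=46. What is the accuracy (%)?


Accuracy = (TP+TN)/(TP+TN+FP+FN)
= (36+64)/(198)
= 100/198 = 50.51%

50.51%
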